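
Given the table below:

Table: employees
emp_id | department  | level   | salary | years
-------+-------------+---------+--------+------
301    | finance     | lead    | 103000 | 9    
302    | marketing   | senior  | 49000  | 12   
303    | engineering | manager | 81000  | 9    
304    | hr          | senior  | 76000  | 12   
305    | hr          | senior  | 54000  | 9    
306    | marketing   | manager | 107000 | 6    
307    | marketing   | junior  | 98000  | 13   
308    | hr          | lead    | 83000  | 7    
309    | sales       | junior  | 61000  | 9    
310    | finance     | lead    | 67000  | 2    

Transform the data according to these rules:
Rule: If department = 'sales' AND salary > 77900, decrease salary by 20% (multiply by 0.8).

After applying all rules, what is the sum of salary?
779000

Step 1: Find records where department = 'sales' AND salary > 77900
Step 2: 0 records match, summing to 0
Step 3: After multiplier: 0 × 0.8 = 0.0
Step 4: Unaffected records sum: 779000
Step 5: Final sum = 0.0 + 779000 = 779000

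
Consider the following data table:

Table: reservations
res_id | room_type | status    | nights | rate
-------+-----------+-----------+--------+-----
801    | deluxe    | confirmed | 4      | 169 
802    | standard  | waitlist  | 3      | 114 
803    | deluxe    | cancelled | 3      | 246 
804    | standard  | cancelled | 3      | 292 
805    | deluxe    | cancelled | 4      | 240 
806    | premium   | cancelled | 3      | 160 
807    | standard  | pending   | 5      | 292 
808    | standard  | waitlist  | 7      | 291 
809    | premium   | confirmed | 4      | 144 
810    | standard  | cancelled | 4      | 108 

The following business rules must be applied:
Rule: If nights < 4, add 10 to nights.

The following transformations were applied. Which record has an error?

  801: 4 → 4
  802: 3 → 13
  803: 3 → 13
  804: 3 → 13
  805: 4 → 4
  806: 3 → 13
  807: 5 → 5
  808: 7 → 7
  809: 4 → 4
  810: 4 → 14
Record 810 has an error. The correct transformed value should be 4, not 14.

Step 1: Check each record against the rule
Step 2: Record 810 has nights = 4
Step 3: Since 4 >= 4, the bonus should not have been applied
Step 4: Correct value = 4, but claimed value = 14
Conclusion: Record 810 has the error.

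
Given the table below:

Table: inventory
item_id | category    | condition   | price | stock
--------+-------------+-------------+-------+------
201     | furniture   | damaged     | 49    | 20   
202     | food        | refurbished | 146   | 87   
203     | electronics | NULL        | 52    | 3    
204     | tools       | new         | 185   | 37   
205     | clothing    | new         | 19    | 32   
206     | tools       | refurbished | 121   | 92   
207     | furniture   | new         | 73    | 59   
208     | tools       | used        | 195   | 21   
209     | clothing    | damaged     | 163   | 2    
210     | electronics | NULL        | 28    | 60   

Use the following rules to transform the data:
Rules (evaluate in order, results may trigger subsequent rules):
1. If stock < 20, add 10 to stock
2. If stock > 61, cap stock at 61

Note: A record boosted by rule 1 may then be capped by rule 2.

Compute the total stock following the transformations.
376

Step 1: Apply rule 1 to records with stock < 20
  - 2 records get bonus of 10
  - Of these, 0 records then exceed 61 and get capped
Step 2: Apply rule 2 to records with stock > 61
  - 2 records (original) are capped
Step 3: Calculate final sum = 376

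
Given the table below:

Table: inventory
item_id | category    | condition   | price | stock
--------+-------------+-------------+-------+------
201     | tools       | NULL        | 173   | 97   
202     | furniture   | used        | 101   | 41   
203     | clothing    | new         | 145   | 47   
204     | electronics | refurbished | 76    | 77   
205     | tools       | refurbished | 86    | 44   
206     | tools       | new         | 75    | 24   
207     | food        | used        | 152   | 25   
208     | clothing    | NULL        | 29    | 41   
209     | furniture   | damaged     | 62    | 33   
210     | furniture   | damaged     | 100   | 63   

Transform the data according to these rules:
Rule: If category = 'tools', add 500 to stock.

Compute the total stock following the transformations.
1992

Step 1: Count records where category = 'tools': 3
Step 2: Total bonus added: 3 × 500 = 1500
Step 3: Original sum of stock: 492
Step 4: Final sum = 492 + 1500 = 1992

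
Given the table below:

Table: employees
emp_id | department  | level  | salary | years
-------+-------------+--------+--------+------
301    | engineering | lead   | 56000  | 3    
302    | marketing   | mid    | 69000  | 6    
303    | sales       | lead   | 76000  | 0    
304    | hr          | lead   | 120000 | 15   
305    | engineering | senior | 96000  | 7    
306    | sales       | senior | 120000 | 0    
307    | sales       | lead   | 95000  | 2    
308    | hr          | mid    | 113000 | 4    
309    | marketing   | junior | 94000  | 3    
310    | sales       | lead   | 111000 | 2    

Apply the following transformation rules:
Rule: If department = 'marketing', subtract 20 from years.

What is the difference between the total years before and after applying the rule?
40

Step 1: Original sum of years = 42
Step 2: 2 records have department = 'marketing'
Step 3: Each affected record changes by -20
Step 4: Total change = 2 × -20 = -40
Step 5: New sum = 42 + -40 = 2
Step 6: Difference = |2 - 42| = 40
        (Sum decreased by 40)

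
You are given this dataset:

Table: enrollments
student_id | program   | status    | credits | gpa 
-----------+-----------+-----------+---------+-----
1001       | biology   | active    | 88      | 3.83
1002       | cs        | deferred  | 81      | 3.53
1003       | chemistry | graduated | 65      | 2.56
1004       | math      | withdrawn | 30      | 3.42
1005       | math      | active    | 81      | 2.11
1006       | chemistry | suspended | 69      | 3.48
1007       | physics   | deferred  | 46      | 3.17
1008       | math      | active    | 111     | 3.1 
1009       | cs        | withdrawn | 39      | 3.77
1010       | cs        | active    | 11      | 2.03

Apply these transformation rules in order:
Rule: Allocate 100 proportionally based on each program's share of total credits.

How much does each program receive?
biology: 14.17, chemistry: 21.58, cs: 21.1, math: 35.75, physics: 7.41

Step 1: Calculate total credits = 621
Step 2: Calculate each program's proportion:
  biology: 88/621 = 14.17% → 14.17
  chemistry: 134/621 = 21.58% → 21.58
  cs: 131/621 = 21.10% → 21.1
  math: 222/621 = 35.75% → 35.75
  physics: 46/621 = 7.41% → 7.41
Step 3: Verify: sum of allocations ≈ 100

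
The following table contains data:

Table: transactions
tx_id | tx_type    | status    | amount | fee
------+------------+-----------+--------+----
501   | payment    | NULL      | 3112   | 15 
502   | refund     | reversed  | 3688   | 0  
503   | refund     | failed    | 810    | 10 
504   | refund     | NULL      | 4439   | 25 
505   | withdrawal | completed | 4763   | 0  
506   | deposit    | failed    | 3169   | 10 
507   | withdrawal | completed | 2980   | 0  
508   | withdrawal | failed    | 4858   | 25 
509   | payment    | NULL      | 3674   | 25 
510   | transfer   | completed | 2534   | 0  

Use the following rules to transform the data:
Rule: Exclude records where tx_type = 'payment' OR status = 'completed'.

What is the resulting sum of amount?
16964

Step 1: Find records where tx_type = 'payment' OR status = 'completed'
Step 2: 5 records match, summing to 17063
Step 3: Original sum: 34027
Step 4: Remaining sum = 34027 - 17063 = 16964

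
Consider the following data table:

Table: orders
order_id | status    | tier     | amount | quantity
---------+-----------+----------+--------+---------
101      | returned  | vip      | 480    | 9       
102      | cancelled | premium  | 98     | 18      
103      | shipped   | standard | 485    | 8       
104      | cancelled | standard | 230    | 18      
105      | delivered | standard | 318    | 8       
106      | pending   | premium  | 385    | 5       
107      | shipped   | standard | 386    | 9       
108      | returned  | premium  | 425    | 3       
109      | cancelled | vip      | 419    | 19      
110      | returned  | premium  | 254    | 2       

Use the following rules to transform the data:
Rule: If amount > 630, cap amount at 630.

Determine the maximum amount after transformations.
485

Step 1: Original maximum amount = 485
Step 2: Check cap of 630 against maximum
Step 3: No records exceed the cap (max 485 <= cap 630), so no capping applies
Step 4: Maximum after transformation = 485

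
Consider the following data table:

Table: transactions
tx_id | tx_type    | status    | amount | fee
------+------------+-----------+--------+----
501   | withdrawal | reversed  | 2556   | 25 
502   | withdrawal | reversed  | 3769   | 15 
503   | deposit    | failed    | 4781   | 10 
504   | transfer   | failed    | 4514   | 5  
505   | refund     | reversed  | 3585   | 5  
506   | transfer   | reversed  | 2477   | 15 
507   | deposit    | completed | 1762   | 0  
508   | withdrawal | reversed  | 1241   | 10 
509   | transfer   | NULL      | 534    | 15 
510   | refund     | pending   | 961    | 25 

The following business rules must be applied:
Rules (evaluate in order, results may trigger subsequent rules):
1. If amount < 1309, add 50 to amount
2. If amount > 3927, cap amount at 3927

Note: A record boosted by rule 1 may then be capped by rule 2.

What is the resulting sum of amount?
24889

Step 1: Apply rule 1 to records with amount < 1309
  - 3 records get bonus of 50
  - Of these, 0 records then exceed 3927 and get capped
Step 2: Apply rule 2 to records with amount > 3927
  - 2 records (original) are capped
Step 3: Calculate final sum = 24889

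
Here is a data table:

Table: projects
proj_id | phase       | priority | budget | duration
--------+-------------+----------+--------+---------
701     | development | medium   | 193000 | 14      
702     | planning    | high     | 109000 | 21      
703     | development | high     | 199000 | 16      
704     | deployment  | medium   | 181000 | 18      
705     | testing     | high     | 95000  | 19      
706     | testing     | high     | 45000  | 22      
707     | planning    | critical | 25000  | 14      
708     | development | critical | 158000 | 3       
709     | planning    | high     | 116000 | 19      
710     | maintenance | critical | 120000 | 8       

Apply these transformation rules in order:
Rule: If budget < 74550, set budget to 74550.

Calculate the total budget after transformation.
1320100

Step 1: 2 records have budget < 74550
Step 2: These records originally summed to 70000
Step 3: After setting to minimum: 2 × 74550 = 149100
Step 4: Unaffected records sum: 1171000
Step 5: Final sum = 149100 + 1171000 = 1320100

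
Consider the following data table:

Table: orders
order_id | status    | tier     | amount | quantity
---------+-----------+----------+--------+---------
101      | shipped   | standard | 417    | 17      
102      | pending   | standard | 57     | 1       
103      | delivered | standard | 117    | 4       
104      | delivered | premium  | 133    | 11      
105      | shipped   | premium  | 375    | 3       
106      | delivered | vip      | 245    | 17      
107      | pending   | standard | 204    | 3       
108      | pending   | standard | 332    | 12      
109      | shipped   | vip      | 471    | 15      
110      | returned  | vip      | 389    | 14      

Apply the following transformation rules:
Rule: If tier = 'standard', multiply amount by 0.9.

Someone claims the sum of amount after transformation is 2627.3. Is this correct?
Yes, the result is correct.

Step 1: Calculate the correct sum after transformation
Step 2: Apply multiplier 0.9 to records where tier = 'standard'
Step 3: Correct result = 2627.3
Step 4: Claimed result = 2627.3
Step 5: 2627.3 = 2627.3 ✓
Conclusion: The claimed result is correct.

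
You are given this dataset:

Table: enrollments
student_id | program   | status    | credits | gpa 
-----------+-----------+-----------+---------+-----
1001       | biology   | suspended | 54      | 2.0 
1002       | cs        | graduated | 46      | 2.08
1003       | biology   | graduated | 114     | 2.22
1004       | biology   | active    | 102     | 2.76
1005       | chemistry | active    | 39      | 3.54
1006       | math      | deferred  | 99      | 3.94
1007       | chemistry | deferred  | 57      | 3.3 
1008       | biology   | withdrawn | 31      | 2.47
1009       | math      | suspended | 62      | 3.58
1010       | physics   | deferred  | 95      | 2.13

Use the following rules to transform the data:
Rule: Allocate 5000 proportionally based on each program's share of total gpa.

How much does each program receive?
biology: 1686.3, chemistry: 1220.56, cs: 371.16, math: 1341.9, physics: 380.09

Step 1: Calculate total gpa = 28.02
Step 2: Calculate each program's proportion:
  biology: 9.45/28.02 = 33.73% → 1686.3
  chemistry: 6.84/28.02 = 24.41% → 1220.56
  cs: 2.08/28.02 = 7.42% → 371.16
  math: 7.52/28.02 = 26.84% → 1341.9
  physics: 2.13/28.02 = 7.60% → 380.09
Step 3: Verify: sum of allocations ≈ 5000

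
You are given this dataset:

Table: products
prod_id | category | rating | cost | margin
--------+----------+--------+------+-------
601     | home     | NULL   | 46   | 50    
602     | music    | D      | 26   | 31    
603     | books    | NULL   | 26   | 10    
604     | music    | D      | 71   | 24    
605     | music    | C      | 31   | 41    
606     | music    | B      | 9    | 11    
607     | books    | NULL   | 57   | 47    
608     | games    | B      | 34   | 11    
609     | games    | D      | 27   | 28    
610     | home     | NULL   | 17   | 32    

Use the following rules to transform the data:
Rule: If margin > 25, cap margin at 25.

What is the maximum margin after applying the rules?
25

Step 1: Original maximum margin = 50
Step 2: Apply cap at 25
Step 3: 6 records had margin > 25 and were capped
Step 4: Maximum after transformation = 25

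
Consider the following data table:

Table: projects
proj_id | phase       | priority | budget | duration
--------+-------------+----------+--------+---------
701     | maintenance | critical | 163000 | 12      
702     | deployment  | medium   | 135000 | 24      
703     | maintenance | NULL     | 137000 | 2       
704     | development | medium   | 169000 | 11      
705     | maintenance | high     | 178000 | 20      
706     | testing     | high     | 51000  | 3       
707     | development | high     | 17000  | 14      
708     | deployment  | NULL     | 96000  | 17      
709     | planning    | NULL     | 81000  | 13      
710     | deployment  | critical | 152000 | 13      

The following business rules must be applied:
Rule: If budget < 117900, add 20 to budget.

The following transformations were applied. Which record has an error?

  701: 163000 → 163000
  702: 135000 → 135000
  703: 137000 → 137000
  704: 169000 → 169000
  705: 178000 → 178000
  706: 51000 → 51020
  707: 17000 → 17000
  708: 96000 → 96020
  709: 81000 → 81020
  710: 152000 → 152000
Record 707 has an error. The correct transformed value should be 17020, not 17000.

Step 1: Check each record against the rule
Step 2: Record 707 has budget = 17000
Step 3: Since 17000 < 117900, the bonus should have been applied
Step 4: Correct value = 17020, but claimed value = 17000
Conclusion: Record 707 has the error.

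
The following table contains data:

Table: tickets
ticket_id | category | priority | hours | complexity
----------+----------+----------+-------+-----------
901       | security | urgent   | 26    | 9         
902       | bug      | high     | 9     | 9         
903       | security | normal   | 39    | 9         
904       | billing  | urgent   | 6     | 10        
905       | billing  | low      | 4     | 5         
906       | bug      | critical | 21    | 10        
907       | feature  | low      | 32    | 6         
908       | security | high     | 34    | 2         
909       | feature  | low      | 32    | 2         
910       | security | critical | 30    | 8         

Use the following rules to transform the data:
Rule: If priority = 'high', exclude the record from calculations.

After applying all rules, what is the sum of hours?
190

Step 1: Identify records where priority = 'high'
Step 2: The excluded records sum to 43
Step 3: Original total hours = 233
Step 4: Remaining total = 233 - 43 = 190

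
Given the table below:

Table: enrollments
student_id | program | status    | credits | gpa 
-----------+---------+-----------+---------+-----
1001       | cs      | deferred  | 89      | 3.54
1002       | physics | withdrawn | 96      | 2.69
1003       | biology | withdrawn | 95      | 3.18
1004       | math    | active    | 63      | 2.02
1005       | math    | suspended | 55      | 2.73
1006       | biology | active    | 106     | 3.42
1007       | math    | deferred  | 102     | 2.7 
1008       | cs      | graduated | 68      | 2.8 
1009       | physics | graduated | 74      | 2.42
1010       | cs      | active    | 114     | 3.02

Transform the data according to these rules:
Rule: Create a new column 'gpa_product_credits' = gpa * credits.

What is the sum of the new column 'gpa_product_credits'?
2504.49

Step 1: For each record, compute gpa * credits
Example calculations:
  3.54 * 89 = 315.06
  2.69 * 96 = 258.24
  3.18 * 95 = 302.1
  ...
Step 2: Sum all derived values
Step 3: Total = 2504.49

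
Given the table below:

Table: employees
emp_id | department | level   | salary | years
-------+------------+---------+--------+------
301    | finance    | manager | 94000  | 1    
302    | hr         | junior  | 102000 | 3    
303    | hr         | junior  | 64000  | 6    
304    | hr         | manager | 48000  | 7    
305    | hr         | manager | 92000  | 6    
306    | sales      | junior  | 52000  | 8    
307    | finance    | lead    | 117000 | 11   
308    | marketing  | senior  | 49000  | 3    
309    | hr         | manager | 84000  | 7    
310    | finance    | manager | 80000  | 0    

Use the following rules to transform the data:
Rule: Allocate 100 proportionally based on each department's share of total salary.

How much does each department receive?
finance: 37.21, hr: 49.87, marketing: 6.27, sales: 6.65

Step 1: Calculate total salary = 782000
Step 2: Calculate each department's proportion:
  finance: 291000/782000 = 37.21% → 37.21
  hr: 390000/782000 = 49.87% → 49.87
  marketing: 49000/782000 = 6.27% → 6.27
  sales: 52000/782000 = 6.65% → 6.65
Step 3: Verify: sum of allocations ≈ 100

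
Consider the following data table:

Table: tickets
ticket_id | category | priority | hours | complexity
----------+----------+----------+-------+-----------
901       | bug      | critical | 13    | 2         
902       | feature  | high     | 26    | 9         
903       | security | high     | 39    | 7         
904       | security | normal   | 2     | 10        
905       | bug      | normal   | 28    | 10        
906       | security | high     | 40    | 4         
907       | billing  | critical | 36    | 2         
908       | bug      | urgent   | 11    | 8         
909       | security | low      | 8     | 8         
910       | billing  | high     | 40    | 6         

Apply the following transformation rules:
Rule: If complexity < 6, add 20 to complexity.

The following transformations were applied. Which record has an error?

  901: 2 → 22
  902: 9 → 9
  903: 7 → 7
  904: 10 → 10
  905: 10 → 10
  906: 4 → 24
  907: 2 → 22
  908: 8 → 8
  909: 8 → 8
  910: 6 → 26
Record 910 has an error. The correct transformed value should be 6, not 26.

Step 1: Check each record against the rule
Step 2: Record 910 has complexity = 6
Step 3: Since 6 >= 6, the bonus should not have been applied
Step 4: Correct value = 6, but claimed value = 26
Conclusion: Record 910 has the error.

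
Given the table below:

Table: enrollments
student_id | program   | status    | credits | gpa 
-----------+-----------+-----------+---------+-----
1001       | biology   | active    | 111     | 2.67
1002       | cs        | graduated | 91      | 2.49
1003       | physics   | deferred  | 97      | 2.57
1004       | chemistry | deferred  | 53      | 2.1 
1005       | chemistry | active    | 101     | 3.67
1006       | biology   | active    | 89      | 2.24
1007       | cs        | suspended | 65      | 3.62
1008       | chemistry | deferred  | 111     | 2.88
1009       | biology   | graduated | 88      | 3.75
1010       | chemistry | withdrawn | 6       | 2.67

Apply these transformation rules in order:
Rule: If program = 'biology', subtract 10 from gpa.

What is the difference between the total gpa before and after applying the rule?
30.0

Step 1: Original sum of gpa = 28.66
Step 2: 3 records have program = 'biology'
Step 3: Each affected record changes by -10
Step 4: Total change = 3 × -10 = -30
Step 5: New sum = 28.66 + -30 = -1.34
Step 6: Difference = |-1.34 - 28.66| = 30.0
        (Sum decreased by 30.0)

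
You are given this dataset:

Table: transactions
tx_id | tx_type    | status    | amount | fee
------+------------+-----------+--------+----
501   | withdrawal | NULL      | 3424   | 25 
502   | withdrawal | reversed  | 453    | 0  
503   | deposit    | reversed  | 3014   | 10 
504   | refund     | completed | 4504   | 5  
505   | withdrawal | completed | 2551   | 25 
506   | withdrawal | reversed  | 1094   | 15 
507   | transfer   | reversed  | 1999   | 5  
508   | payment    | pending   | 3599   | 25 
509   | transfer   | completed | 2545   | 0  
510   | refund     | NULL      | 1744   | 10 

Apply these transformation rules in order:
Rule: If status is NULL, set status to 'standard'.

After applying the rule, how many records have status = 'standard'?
2

Step 1: Count records where status IS NULL
Step 2: Found 2 records with NULL status
Step 3: These records will have status set to 'standard'
Step 4: Records already having status = 'standard': 0
Step 5: Answer: 2 + 0 = 2 records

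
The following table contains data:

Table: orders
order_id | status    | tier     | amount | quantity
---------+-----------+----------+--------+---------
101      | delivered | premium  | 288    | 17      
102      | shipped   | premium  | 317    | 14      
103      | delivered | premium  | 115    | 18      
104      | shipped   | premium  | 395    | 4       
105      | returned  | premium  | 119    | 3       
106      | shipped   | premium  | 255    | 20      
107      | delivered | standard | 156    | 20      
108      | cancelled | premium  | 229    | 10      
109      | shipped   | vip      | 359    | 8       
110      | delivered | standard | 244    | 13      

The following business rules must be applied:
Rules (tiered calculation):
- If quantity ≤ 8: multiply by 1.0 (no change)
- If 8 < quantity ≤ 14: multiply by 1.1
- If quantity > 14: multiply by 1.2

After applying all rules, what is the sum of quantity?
145.7

Step 1: Tier 1 (quantity ≤ 8): 3 records, sum = 15 × 1.0 = 15.0
Step 2: Tier 2 (8 < quantity ≤ 14): 3 records, sum = 37 × 1.1 = 40.7
Step 3: Tier 3 (quantity > 14): 4 records, sum = 75 × 1.2 = 90.0
Step 4: Final sum = 15.0 + 40.7 + 90.0 = 145.7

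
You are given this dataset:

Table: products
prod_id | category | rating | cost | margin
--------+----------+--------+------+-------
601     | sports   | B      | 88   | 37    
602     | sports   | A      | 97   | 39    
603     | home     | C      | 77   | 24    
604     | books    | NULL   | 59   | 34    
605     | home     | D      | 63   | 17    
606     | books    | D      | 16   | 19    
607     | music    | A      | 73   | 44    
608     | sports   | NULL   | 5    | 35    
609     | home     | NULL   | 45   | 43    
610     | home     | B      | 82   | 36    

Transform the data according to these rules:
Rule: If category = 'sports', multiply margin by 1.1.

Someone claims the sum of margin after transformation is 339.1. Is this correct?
Yes, the result is correct.

Step 1: Calculate the correct sum after transformation
Step 2: Apply multiplier 1.1 to records where category = 'sports'
Step 3: Correct result = 339.1
Step 4: Claimed result = 339.1
Step 5: 339.1 = 339.1 ✓
Conclusion: The claimed result is correct.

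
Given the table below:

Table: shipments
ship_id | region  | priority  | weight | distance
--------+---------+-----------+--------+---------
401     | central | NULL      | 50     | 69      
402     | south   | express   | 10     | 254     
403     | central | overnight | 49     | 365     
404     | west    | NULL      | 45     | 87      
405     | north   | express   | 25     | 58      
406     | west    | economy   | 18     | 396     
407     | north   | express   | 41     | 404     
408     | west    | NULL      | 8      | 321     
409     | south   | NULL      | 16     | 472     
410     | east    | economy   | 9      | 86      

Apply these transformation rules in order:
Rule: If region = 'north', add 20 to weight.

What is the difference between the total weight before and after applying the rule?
40

Step 1: Original sum of weight = 271
Step 2: 2 records have region = 'north'
Step 3: Each affected record changes by 20
Step 4: Total change = 2 × 20 = 40
Step 5: New sum = 271 + 40 = 311
Step 6: Difference = |311 - 271| = 40
        (Sum increased by 40)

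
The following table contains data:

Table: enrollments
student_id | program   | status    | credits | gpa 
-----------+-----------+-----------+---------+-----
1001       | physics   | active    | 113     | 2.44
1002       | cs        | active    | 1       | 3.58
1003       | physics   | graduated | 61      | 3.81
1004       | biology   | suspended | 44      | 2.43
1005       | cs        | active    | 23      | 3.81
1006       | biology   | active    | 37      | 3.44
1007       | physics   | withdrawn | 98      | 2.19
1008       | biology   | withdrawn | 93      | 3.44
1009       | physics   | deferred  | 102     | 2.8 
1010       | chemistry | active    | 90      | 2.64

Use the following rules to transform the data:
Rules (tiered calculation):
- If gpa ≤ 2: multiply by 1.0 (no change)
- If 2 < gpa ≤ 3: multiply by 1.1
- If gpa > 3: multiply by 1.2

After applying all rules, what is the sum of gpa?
35.45

Step 1: Tier 1 (gpa ≤ 2): 0 records, sum = 0 × 1.0 = 0.0
Step 2: Tier 2 (2 < gpa ≤ 3): 5 records, sum = 12.5 × 1.1 = 13.75
Step 3: Tier 3 (gpa > 3): 5 records, sum = 18.08 × 1.2 = 21.7
Step 4: Final sum = 0.0 + 13.75 + 21.7 = 35.45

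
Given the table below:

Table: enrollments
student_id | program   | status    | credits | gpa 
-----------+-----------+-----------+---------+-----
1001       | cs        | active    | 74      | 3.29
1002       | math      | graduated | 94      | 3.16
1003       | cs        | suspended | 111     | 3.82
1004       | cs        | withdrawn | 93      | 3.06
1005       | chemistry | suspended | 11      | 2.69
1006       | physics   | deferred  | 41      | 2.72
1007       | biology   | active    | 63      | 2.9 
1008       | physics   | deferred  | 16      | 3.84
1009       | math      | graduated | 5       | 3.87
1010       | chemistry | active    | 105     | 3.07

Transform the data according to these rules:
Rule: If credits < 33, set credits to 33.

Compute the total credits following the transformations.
680

Step 1: 3 records have credits < 33
Step 2: These records originally summed to 32
Step 3: After setting to minimum: 3 × 33 = 99
Step 4: Unaffected records sum: 581
Step 5: Final sum = 99 + 581 = 680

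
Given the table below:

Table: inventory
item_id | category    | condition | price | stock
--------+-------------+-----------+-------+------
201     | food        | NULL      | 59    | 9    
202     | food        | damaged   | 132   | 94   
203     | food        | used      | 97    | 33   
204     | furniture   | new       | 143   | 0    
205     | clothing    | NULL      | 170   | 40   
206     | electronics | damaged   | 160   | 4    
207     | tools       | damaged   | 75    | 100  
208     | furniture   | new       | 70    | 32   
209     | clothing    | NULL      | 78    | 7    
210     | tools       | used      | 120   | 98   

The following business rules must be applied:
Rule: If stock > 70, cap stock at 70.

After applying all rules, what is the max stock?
70

Step 1: Original maximum stock = 100
Step 2: Apply cap at 70
Step 3: 3 records had stock > 70 and were capped
Step 4: Maximum after transformation = 70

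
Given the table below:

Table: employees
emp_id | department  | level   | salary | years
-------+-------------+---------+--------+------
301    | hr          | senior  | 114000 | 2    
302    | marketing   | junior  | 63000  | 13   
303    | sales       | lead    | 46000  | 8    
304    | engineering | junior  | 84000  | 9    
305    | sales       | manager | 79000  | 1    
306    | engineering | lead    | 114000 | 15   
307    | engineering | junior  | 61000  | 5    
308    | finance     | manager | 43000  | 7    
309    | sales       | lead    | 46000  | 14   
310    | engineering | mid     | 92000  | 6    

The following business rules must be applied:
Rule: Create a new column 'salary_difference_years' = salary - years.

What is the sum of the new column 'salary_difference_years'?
741920

Step 1: For each record, compute salary - years
Example calculations:
  114000 - 2 = 113998
  63000 - 13 = 62987
  46000 - 8 = 45992
  ...
Step 2: Sum all derived values
Step 3: Total = 741920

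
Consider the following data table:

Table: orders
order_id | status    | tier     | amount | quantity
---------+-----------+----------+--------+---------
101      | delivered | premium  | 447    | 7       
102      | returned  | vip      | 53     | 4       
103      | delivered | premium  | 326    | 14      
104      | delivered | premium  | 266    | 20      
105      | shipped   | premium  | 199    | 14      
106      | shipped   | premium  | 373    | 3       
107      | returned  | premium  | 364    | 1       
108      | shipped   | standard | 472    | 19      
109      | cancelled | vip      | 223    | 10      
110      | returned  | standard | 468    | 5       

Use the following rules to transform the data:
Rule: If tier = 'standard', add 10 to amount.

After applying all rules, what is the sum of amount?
3211

Step 1: Count records where tier = 'standard': 2
Step 2: Total bonus added: 2 × 10 = 20
Step 3: Original sum of amount: 3191
Step 4: Final sum = 3191 + 20 = 3211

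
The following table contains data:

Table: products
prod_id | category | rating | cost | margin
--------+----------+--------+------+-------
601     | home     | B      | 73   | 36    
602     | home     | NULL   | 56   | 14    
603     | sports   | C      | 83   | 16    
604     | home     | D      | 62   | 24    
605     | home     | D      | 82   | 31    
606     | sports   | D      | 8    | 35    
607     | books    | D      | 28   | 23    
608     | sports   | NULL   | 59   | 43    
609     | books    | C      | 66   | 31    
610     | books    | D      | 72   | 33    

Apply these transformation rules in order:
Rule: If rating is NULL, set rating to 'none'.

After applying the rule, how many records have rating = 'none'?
2

Step 1: Count records where rating IS NULL
Step 2: Found 2 records with NULL rating
Step 3: These records will have rating set to 'none'
Step 4: Records already having rating = 'none': 0
Step 5: Answer: 2 + 0 = 2 records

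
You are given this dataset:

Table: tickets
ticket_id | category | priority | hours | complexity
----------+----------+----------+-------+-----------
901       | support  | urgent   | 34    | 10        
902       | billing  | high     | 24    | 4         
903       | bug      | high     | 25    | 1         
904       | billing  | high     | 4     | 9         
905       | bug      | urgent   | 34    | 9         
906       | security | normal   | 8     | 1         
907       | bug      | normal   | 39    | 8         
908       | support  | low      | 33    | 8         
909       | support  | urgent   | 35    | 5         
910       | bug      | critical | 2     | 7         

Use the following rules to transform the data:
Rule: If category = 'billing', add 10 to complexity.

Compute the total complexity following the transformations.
82

Step 1: Count records where category = 'billing': 2
Step 2: Total bonus added: 2 × 10 = 20
Step 3: Original sum of complexity: 62
Step 4: Final sum = 62 + 20 = 82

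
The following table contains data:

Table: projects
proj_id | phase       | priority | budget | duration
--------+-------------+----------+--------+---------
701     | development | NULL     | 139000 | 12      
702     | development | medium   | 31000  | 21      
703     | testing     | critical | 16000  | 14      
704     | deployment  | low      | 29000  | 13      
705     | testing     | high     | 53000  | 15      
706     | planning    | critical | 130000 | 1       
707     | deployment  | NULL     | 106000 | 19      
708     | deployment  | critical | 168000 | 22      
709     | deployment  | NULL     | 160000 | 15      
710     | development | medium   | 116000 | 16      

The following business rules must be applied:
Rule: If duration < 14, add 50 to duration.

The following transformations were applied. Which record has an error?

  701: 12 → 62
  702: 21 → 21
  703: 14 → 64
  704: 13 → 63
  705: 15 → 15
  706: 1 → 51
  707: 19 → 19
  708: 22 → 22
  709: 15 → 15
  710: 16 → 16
Record 703 has an error. The correct transformed value should be 14, not 64.

Step 1: Check each record against the rule
Step 2: Record 703 has duration = 14
Step 3: Since 14 >= 14, the bonus should not have been applied
Step 4: Correct value = 14, but claimed value = 64
Conclusion: Record 703 has the error.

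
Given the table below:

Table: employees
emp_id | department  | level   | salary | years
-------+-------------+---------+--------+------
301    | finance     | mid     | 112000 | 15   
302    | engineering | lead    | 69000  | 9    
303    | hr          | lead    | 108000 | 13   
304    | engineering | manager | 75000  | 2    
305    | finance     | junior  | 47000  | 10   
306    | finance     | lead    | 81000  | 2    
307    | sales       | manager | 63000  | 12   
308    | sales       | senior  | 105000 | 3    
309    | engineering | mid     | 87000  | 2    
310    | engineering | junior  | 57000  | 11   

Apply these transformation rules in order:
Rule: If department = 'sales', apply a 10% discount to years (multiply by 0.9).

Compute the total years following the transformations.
77.5

Step 1: Records with department = 'sales' have total years = 15
Step 2: Apply multiplier: 15 × 0.9 = 13.5
Step 3: Other records total: 64
Step 4: Final sum = 13.5 + 64 = 77.5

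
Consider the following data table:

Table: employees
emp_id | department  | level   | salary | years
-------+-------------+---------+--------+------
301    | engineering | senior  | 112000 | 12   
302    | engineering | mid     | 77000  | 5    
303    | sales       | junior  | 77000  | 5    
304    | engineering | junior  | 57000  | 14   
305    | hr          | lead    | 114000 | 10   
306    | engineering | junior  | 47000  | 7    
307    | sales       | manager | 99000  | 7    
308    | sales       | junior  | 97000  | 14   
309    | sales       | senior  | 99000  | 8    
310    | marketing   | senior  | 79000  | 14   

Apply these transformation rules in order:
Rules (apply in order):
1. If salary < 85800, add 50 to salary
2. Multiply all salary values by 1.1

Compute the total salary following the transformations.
944075.0

Step 1: Apply Rule 1 - Add 50 to records with salary < 85800
  - 5 records affected: 337000 + (5 × 50) = 337250
  - Unaffected records: 521000
  - Sum after Rule 1: 858250
Step 2: Apply Rule 2 - Multiply all by 1.1
  - 858250 × 1.1 = 944075.0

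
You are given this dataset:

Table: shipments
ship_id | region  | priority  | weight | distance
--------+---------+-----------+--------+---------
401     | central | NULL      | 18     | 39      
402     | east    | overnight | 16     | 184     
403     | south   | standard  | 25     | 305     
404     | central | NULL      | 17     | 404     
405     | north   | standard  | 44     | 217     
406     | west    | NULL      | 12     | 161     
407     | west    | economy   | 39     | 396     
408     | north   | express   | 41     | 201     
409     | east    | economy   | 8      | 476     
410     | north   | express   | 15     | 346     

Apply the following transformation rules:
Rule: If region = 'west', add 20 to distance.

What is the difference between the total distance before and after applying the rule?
40

Step 1: Original sum of distance = 2729
Step 2: 2 records have region = 'west'
Step 3: Each affected record changes by 20
Step 4: Total change = 2 × 20 = 40
Step 5: New sum = 2729 + 40 = 2769
Step 6: Difference = |2769 - 2729| = 40
        (Sum increased by 40)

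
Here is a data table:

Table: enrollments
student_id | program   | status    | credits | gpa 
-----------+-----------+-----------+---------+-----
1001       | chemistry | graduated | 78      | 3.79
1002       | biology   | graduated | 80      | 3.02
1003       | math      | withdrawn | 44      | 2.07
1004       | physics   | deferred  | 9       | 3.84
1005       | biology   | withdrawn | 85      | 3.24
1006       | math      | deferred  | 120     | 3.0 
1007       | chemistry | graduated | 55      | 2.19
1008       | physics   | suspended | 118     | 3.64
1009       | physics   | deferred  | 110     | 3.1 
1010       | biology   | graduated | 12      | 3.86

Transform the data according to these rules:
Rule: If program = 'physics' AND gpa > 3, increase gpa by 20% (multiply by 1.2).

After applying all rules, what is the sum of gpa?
33.87

Step 1: Find records where program = 'physics' AND gpa > 3
Step 2: 3 records match, summing to 10.58
Step 3: After multiplier: 10.58 × 1.2 = 12.7
Step 4: Unaffected records sum: 21.17
Step 5: Final sum = 12.7 + 21.17 = 33.87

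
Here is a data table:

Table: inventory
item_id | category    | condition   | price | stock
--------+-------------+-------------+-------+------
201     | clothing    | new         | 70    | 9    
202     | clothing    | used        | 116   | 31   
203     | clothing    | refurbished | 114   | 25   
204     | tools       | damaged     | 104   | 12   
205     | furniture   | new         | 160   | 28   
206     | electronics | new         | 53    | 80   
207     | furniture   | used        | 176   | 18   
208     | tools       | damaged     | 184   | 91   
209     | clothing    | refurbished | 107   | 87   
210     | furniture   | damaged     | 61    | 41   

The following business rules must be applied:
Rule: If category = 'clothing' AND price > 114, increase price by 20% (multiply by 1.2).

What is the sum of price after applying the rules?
1168.2

Step 1: Find records where category = 'clothing' AND price > 114
Step 2: 1 records match, summing to 116
Step 3: After multiplier: 116 × 1.2 = 139.2
Step 4: Unaffected records sum: 1029
Step 5: Final sum = 139.2 + 1029 = 1168.2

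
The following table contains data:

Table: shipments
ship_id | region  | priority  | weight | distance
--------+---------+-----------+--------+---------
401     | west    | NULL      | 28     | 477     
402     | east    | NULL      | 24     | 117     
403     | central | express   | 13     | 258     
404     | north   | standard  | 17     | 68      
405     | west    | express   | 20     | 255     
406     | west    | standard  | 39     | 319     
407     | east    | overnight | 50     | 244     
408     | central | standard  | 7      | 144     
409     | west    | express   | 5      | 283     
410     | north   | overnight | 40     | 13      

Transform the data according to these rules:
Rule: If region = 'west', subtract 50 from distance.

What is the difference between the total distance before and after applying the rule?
200

Step 1: Original sum of distance = 2178
Step 2: 4 records have region = 'west'
Step 3: Each affected record changes by -50
Step 4: Total change = 4 × -50 = -200
Step 5: New sum = 2178 + -200 = 1978
Step 6: Difference = |1978 - 2178| = 200
        (Sum decreased by 200)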